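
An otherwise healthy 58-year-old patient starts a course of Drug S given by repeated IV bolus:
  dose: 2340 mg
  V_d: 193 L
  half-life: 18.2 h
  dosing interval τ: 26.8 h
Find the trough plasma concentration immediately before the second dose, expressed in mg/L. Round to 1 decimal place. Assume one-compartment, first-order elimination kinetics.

C₀ per dose = Dose / Vd = 2340 / 193 = 12.12 mg/L
k = ln2 / t½ = 0.693147 / 18.2 = 0.03809 h⁻¹
Fraction remaining after one interval: r = e^(−kτ) = e^(−0.03809 × 26.8) = 0.3603
Before dose 2, 1 dose has been given (aged 1τ).
C_trough = C₀ × r = 12.12 × 0.3603 = 4.367 mg/L

4.4 mg/L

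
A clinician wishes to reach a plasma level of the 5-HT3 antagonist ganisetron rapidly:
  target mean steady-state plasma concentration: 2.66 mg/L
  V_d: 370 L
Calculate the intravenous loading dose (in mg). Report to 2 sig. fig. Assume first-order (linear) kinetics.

980 mg

LD = Css × Vd = 2.66 × 370 = 984.2 mg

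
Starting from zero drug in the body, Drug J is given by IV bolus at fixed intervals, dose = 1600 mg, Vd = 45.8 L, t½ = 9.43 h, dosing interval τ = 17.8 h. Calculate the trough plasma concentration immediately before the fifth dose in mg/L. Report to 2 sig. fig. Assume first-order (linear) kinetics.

13 mg/L

C₀ per dose = Dose / Vd = 1600 / 45.8 = 34.93 mg/L
k = ln2 / t½ = 0.693147 / 9.43 = 0.07350 h⁻¹
Fraction remaining after one interval: r = e^(−kτ) = e^(−0.07350 × 17.8) = 0.2703
Before dose 5, 4 doses have been given (aged 1τ, 2τ, 3τ, 4τ).
C_trough = C₀ × (r + r² + … + r^4) = C₀ × r(1−r^4)/(1−r)
        = 34.93 × 0.2703 × (1 − 0.005338) / (1 − 0.2703) = 12.87 mg/L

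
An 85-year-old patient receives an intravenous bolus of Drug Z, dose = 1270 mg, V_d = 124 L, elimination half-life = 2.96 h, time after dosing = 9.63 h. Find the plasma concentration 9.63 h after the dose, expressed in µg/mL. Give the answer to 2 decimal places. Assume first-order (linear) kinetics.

1.07 µg/mL

C₀ = Dose / Vd = 1270 / 124 = 10.24 mg/L
k = ln2 / t½ = 0.693147 / 2.96 = 0.2342 h⁻¹
C = C₀ · e^(−k·t) = 10.24 × e^(−0.2342 × 9.63)
  = 10.24 × 0.1048 = 1.073 mg/L
(1.073 mg/L = 1.073 µg/mL)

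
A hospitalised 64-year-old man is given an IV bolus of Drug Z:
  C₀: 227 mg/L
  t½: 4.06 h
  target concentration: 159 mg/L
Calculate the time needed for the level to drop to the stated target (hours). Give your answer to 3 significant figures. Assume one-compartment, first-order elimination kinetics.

k = ln2 / t½ = 0.693147 / 4.06 = 0.1707 h⁻¹
t = ln(C₀ / C) / k = ln(227.0 / 159) / 0.1707
  = ln(1.428) / 0.1707 = 0.3563 / 0.1707 = 2.087 h

2.09 h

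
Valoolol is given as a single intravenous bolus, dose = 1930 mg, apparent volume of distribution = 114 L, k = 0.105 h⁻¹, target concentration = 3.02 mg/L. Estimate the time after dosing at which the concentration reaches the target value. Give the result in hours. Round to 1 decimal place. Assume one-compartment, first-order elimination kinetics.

C₀ = Dose / Vd = 1930 / 114 = 16.93 mg/L
t = ln(C₀ / C) / k = ln(16.93 / 3.02) / 0.1050
  = ln(5.606) / 0.1050 = 1.724 / 0.1050 = 16.42 h

16.4 h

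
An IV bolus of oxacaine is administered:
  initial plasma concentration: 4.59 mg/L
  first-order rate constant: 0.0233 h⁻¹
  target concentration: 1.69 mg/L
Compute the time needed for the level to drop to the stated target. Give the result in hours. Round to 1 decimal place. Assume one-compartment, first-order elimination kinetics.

42.9 h

t = ln(C₀ / C) / k = ln(4.590 / 1.69) / 0.02330
  = ln(2.716) / 0.02330 = 0.9992 / 0.02330 = 42.88 h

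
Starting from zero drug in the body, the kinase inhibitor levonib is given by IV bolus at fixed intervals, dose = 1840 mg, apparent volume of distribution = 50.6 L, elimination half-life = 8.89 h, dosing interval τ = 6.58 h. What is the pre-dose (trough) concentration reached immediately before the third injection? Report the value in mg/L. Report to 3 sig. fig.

34.8 mg/L

C₀ per dose = Dose / Vd = 1840 / 50.6 = 36.36 mg/L
k = ln2 / t½ = 0.693147 / 8.89 = 0.07797 h⁻¹
Fraction remaining after one interval: r = e^(−kτ) = e^(−0.07797 × 6.58) = 0.5987
Before dose 3, 2 doses have been given (aged 1τ, 2τ).
C_trough = C₀ × (r + r²) = 36.36 × (0.5987 + 0.3584) = 34.80 mg/L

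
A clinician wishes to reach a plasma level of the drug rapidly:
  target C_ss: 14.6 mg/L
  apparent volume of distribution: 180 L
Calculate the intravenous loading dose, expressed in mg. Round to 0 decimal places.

LD = Css × Vd = 14.6 × 180 = 2628 mg

2628 mg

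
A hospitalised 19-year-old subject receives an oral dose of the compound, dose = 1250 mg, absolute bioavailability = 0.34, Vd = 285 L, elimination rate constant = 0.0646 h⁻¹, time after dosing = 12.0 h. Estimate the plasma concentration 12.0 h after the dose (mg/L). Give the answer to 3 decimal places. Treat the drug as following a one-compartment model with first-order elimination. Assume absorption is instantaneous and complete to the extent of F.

0.687 mg/L

Amount reaching circulation = F × Dose = 0.34 × 1250 = 425.0 mg
C₀ = F·Dose / Vd = 425.0 / 285 = 1.491 mg/L
C = C₀ · e^(−k·t) = 1.491 × e^(−0.06460 × 12.0)
  = 1.491 × 0.4606 = 0.6868 mg/L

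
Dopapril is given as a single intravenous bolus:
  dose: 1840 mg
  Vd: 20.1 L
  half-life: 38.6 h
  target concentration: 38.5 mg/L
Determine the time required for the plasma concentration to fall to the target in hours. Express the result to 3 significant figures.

48.2 h

C₀ = Dose / Vd = 1840 / 20.1 = 91.54 mg/L
k = ln2 / t½ = 0.693147 / 38.6 = 0.01796 h⁻¹
t = ln(C₀ / C) / k = ln(91.54 / 38.5) / 0.01796
  = ln(2.378) / 0.01796 = 0.8663 / 0.01796 = 48.23 h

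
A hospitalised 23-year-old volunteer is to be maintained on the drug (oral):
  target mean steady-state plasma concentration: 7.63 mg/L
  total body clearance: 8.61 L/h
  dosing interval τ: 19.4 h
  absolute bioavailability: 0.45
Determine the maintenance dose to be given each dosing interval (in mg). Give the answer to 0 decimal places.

At steady state, F × (Dose/τ) = Css × CL.
Dose = Css × CL × τ / F = 7.63 × 8.610 × 19.4 / 0.45 = 2832 mg

2832 mg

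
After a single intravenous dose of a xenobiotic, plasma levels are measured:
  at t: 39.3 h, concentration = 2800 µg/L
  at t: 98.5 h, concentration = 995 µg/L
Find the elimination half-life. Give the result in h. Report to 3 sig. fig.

k = ln(C₁/C₂) / (t₂ − t₁) = ln(2800/995) / (98.5 − 39.3)
  = 1.035 / 59.20 = 0.01748 h⁻¹
t½ = ln2 / k = 0.693147 / 0.01748 = 39.65 h

39.7 h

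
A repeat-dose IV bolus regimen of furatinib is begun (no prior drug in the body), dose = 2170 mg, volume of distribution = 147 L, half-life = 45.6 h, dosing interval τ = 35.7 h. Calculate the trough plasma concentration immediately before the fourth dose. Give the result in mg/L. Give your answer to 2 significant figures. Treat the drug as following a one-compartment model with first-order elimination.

C₀ per dose = Dose / Vd = 2170 / 147 = 14.76 mg/L
k = ln2 / t½ = 0.693147 / 45.6 = 0.01520 h⁻¹
Fraction remaining after one interval: r = e^(−kτ) = e^(−0.01520 × 35.7) = 0.5812
Before dose 4, 3 doses have been given (aged 1τ, 2τ, 3τ).
C_trough = C₀ × (r + r² + … + r^3) = C₀ × r(1−r^3)/(1−r)
        = 14.76 × 0.5812 × (1 − 0.1963) / (1 − 0.5812) = 16.46 mg/L

16 mg/L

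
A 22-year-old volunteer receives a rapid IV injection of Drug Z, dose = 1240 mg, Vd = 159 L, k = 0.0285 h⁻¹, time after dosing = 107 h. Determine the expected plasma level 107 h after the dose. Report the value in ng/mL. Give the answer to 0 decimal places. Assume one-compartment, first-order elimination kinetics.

C₀ = Dose / Vd = 1240 / 159 = 7.799 mg/L
C = C₀ · e^(−k·t) = 7.799 × e^(−0.02850 × 107)
  = 7.799 × 0.04738 = 0.3695 mg/L
Convert: 0.3695 mg/L × 1000 = 369.5 ng/mL

370 ng/mL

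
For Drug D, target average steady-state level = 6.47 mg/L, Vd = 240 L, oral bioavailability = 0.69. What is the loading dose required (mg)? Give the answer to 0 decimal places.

2250 mg

LD = Css × Vd / F = 6.47 × 240 / 0.69 = 2250 mg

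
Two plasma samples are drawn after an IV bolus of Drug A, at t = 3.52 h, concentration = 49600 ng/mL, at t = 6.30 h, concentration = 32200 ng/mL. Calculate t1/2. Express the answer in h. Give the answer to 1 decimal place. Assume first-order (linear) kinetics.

k = ln(C₁/C₂) / (t₂ − t₁) = ln(49600/32200) / (6.30 − 3.52)
  = 0.4320 / 2.780 = 0.1554 h⁻¹
t½ = ln2 / k = 0.693147 / 0.1554 = 4.460 h

4.5 h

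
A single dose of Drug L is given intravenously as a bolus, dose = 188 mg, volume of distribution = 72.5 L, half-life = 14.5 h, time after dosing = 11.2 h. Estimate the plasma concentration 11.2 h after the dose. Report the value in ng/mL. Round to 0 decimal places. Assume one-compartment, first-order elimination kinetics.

C₀ = Dose / Vd = 188.0 / 72.5 = 2.593 mg/L
k = ln2 / t½ = 0.693147 / 14.5 = 0.04780 h⁻¹
C = C₀ · e^(−k·t) = 2.593 × e^(−0.04780 × 11.2)
  = 2.593 × 0.5855 = 1.518 mg/L
Convert: 1.518 mg/L × 1000 = 1518 ng/mL

1518 ng/mL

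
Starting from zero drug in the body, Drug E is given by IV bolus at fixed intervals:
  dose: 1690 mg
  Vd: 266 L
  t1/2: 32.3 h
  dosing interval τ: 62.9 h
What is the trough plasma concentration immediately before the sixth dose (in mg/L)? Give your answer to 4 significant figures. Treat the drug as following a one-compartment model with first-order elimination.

C₀ per dose = Dose / Vd = 1690 / 266 = 6.353 mg/L
k = ln2 / t½ = 0.693147 / 32.3 = 0.02146 h⁻¹
Fraction remaining after one interval: r = e^(−kτ) = e^(−0.02146 × 62.9) = 0.2593
Before dose 6, 5 doses have been given (aged 1τ, 2τ, 3τ, 4τ, 5τ).
C_trough = C₀ × (r + r² + … + r^5) = C₀ × r(1−r^5)/(1−r)
        = 6.353 × 0.2593 × (1 − 0.001172) / (1 − 0.2593) = 2.221 mg/L

2.221 mg/L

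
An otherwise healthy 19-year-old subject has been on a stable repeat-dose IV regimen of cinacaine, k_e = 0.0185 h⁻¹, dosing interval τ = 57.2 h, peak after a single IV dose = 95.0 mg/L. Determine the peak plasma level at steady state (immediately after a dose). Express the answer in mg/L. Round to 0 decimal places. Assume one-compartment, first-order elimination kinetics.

e^(−kτ) = e^(−0.01850 × 57.2) = 0.3471
Accumulation ratio R = 1 / (1 − e^(−kτ)) = 1 / (1 − 0.3471) = 1.532
Steady-state peak = C₀ × R = 95.0 × 1.532 = 145.5 mg/L

146 mg/L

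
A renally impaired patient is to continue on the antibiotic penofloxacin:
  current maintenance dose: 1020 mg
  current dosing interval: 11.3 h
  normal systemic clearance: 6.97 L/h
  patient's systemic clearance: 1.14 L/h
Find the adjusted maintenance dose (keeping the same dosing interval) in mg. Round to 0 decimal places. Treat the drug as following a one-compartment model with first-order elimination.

167 mg

To keep the same average steady-state level, dosing rate must scale with clearance.
CL ratio = 1.14 / 6.97 = 0.1636
New dose (same interval) = 1020 × 0.1636 = 166.9 mg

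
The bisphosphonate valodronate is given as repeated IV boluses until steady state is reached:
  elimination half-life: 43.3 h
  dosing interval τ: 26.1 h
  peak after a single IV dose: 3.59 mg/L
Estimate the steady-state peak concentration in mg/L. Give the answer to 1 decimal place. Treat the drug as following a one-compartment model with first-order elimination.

10.5 mg/L

k = ln2 / t½ = 0.693147 / 43.3 = 0.01601 h⁻¹
e^(−kτ) = e^(−0.01601 × 26.1) = 0.6585
Accumulation ratio R = 1 / (1 − e^(−kτ)) = 1 / (1 − 0.6585) = 2.928
Steady-state peak = C₀ × R = 3.59 × 2.928 = 10.51 mg/L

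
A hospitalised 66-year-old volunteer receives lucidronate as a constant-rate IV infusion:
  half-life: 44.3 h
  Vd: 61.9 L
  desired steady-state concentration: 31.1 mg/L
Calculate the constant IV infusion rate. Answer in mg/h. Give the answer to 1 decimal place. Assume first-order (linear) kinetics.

30.1 mg/h

k = ln2 / t½ = 0.693147 / 44.3 = 0.01565 h⁻¹
CL = k × Vd = 0.01565 × 61.9 = 0.9687 L/h
At steady state, infusion rate R₀ = Css × CL = 31.1 × 0.9687 = 30.13 mg/h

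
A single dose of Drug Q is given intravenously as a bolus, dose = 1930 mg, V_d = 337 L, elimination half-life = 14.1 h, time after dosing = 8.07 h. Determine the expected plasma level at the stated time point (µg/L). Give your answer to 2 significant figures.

3900 µg/L

C₀ = Dose / Vd = 1930 / 337 = 5.727 mg/L
k = ln2 / t½ = 0.693147 / 14.1 = 0.04916 h⁻¹
C = C₀ · e^(−k·t) = 5.727 × e^(−0.04916 × 8.07)
  = 5.727 × 0.6725 = 3.851 mg/L
Convert: 3.851 mg/L × 1000 = 3851 µg/L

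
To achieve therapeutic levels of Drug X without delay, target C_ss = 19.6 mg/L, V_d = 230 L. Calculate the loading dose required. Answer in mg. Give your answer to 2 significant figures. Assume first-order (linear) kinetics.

LD = Css × Vd = 19.6 × 230 = 4508 mg

4500 mg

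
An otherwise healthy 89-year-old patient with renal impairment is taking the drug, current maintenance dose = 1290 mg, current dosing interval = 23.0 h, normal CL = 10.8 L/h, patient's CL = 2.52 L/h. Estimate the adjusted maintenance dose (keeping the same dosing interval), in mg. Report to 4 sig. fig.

To keep the same average steady-state level, dosing rate must scale with clearance.
CL ratio = 2.52 / 10.8 = 0.2333
New dose (same interval) = 1290 × 0.2333 = 301.0 mg

301.0 mg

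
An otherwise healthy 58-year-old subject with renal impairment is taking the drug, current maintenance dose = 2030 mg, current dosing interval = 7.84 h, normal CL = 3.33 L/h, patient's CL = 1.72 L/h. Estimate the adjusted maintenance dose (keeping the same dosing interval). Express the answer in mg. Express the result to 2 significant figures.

To keep the same average steady-state level, dosing rate must scale with clearance.
CL ratio = 1.72 / 3.33 = 0.5165
New dose (same interval) = 2030 × 0.5165 = 1048 mg

1000 mg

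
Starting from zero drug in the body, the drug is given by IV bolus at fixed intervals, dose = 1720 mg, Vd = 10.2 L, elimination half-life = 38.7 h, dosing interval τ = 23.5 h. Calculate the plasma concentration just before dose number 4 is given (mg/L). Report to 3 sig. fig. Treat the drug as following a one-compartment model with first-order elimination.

C₀ per dose = Dose / Vd = 1720 / 10.2 = 168.6 mg/L
k = ln2 / t½ = 0.693147 / 38.7 = 0.01791 h⁻¹
Fraction remaining after one interval: r = e^(−kτ) = e^(−0.01791 × 23.5) = 0.6565
Before dose 4, 3 doses have been given (aged 1τ, 2τ, 3τ).
C_trough = C₀ × (r + r² + … + r^3) = C₀ × r(1−r^3)/(1−r)
        = 168.6 × 0.6565 × (1 − 0.2829) / (1 − 0.6565) = 231.1 mg/L

231 mg/L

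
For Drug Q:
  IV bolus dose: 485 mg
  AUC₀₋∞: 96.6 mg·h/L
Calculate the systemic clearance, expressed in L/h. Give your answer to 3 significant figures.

CL = Dose / AUC = 485 / 96.6 = 5.021 L/h

5.02 L/h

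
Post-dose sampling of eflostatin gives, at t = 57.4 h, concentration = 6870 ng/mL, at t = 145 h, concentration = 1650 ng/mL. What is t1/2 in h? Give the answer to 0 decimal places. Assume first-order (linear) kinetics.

43 h

k = ln(C₁/C₂) / (t₂ − t₁) = ln(6870/1650) / (145 − 57.4)
  = 1.426 / 87.60 = 0.01628 h⁻¹
t½ = ln2 / k = 0.693147 / 0.01628 = 42.58 h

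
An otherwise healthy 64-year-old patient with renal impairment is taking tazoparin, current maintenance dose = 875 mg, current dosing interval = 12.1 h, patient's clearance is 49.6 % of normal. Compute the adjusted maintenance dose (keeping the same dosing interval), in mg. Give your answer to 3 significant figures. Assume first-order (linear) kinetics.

To keep the same average steady-state level, dosing rate must scale with clearance.
CL ratio = 49.6 / 100 = 0.4960
New dose (same interval) = 875 × 0.4960 = 434.0 mg

434 mg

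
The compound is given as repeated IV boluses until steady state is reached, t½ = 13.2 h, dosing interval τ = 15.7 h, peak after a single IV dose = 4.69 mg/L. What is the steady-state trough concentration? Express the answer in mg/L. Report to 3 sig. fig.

k = ln2 / t½ = 0.693147 / 13.2 = 0.05251 h⁻¹
e^(−kτ) = e^(−0.05251 × 15.7) = 0.4385
Accumulation ratio R = 1 / (1 − e^(−kτ)) = 1 / (1 − 0.4385) = 1.781
Steady-state trough = C₀ × R × e^(−kτ) = 4.69 × 1.781 × 0.4385 = 3.663 mg/L

3.66 mg/L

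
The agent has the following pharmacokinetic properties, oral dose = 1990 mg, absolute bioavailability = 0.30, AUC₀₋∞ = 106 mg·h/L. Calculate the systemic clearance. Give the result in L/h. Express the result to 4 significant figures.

CL = F·Dose / AUC = 0.30 × 1990 / 106 = 5.632 L/h

5.632 L/h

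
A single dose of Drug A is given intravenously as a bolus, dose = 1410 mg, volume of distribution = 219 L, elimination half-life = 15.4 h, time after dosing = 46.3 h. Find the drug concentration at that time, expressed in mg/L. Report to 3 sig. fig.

C₀ = Dose / Vd = 1410 / 219 = 6.438 mg/L
k = ln2 / t½ = 0.693147 / 15.4 = 0.04501 h⁻¹
C = C₀ · e^(−k·t) = 6.438 × e^(−0.04501 × 46.3)
  = 6.438 × 0.1244 = 0.8009 mg/L

0.801 mg/L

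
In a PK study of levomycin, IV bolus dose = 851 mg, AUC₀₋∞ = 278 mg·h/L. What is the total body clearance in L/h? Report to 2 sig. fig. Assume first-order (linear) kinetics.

3.1 L/h

CL = Dose / AUC = 851 / 278 = 3.061 L/h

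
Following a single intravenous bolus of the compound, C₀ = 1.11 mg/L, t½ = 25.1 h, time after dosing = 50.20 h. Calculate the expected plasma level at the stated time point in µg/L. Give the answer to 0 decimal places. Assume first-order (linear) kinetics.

k = ln2 / t½ = 0.693147 / 25.1 = 0.02762 h⁻¹
t / t½ = 50.20 / 25.1 = 2 half-lives
C = C₀ × (1/2)^2 = 1.110 × 0.2500 = 0.2775 mg/L
Convert: 0.2775 mg/L × 1000 = 277.5 µg/L

278 µg/L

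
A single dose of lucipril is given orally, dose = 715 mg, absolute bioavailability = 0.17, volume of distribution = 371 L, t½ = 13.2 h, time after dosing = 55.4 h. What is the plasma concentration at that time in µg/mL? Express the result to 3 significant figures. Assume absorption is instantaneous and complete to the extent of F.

Amount reaching circulation = F × Dose = 0.17 × 715.0 = 121.6 mg
C₀ = F·Dose / Vd = 121.6 / 371 = 0.3278 mg/L
k = ln2 / t½ = 0.693147 / 13.2 = 0.05251 h⁻¹
C = C₀ · e^(−k·t) = 0.3278 × e^(−0.05251 × 55.4)
  = 0.3278 × 0.05453 = 0.01787 mg/L
(0.01787 mg/L = 0.01787 µg/mL)

0.0179 µg/mL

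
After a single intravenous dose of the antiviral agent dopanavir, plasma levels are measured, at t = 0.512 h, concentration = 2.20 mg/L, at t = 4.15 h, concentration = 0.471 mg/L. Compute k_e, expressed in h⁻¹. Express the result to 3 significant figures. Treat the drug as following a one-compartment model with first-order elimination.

0.424 h⁻¹

k = ln(C₁/C₂) / (t₂ − t₁) = ln(2.20/0.471) / (4.15 − 0.512)
  = 1.541 / 3.638 = 0.4236 h⁻¹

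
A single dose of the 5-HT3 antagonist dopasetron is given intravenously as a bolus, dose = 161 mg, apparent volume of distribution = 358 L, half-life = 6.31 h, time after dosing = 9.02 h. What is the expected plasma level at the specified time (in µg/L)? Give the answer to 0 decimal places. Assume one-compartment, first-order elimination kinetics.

C₀ = Dose / Vd = 161.0 / 358 = 0.4497 mg/L
k = ln2 / t½ = 0.693147 / 6.31 = 0.1098 h⁻¹
C = C₀ · e^(−k·t) = 0.4497 × e^(−0.1098 × 9.02)
  = 0.4497 × 0.3714 = 0.1670 mg/L
Convert: 0.1670 mg/L × 1000 = 167.0 µg/L

167 µg/L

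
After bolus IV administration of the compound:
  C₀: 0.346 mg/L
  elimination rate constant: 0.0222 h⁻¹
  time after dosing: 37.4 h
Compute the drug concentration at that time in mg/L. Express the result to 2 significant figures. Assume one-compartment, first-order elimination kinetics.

0.15 mg/L

C = C₀ · e^(−k·t) = 0.3460 × e^(−0.02220 × 37.4)
  = 0.3460 × 0.4359 = 0.1508 mg/L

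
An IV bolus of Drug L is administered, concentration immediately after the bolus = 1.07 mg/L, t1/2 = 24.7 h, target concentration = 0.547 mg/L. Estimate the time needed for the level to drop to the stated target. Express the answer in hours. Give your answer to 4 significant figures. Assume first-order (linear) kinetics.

23.91 h

k = ln2 / t½ = 0.693147 / 24.7 = 0.02806 h⁻¹
t = ln(C₀ / C) / k = ln(1.070 / 0.547) / 0.02806
  = ln(1.956) / 0.02806 = 0.6709 / 0.02806 = 23.91 h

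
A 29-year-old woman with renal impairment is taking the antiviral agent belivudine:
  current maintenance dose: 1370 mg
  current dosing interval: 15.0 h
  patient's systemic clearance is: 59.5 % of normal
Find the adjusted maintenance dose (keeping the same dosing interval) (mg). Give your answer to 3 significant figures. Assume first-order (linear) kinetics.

To keep the same average steady-state level, dosing rate must scale with clearance.
CL ratio = 59.5 / 100 = 0.5950
New dose (same interval) = 1370 × 0.5950 = 815.2 mg

815 mg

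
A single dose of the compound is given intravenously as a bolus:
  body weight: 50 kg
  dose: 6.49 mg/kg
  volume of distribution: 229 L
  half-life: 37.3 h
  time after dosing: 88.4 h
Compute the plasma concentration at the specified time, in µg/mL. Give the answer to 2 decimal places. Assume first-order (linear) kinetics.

Total dose = 6.49 × 50 = 324.5 mg
C₀ = Dose / Vd = 324.5 / 229 = 1.417 mg/L
k = ln2 / t½ = 0.693147 / 37.3 = 0.01858 h⁻¹
C = C₀ · e^(−k·t) = 1.417 × e^(−0.01858 × 88.4)
  = 1.417 × 0.1935 = 0.2742 mg/L
(0.2742 mg/L = 0.2742 µg/mL)

0.27 µg/mL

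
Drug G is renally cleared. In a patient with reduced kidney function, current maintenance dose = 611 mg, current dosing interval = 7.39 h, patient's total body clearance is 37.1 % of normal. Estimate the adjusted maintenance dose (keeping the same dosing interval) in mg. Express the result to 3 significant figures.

To keep the same average steady-state level, dosing rate must scale with clearance.
CL ratio = 37.1 / 100 = 0.3710
New dose (same interval) = 611 × 0.3710 = 226.7 mg

227 mg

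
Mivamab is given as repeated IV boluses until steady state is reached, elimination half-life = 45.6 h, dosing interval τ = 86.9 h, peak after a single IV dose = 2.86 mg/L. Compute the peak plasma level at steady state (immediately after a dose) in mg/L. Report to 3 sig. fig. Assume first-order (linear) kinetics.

3.90 mg/L

k = ln2 / t½ = 0.693147 / 45.6 = 0.01520 h⁻¹
e^(−kτ) = e^(−0.01520 × 86.9) = 0.2669
Accumulation ratio R = 1 / (1 − e^(−kτ)) = 1 / (1 − 0.2669) = 1.364
Steady-state peak = C₀ × R = 2.86 × 1.364 = 3.901 mg/L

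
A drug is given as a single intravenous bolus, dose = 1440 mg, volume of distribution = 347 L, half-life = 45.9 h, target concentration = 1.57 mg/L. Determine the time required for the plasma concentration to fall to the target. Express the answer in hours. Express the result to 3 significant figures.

64.4 h

C₀ = Dose / Vd = 1440 / 347 = 4.150 mg/L
k = ln2 / t½ = 0.693147 / 45.9 = 0.01510 h⁻¹
t = ln(C₀ / C) / k = ln(4.150 / 1.57) / 0.01510
  = ln(2.643) / 0.01510 = 0.9719 / 0.01510 = 64.36 h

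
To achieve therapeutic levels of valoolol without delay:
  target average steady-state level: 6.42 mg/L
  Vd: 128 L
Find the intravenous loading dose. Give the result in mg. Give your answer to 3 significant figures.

LD = Css × Vd = 6.42 × 128 = 821.8 mg

822 mg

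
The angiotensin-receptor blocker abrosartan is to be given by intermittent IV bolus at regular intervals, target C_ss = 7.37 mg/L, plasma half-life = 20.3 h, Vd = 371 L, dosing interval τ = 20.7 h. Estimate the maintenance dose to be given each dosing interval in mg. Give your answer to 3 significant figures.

1930 mg

k = ln2 / t½ = 0.693147 / 20.3 = 0.03415 h⁻¹
CL = k × Vd = 0.03415 × 371 = 12.67 L/h
At steady state, Dose/τ = Css × CL.
Dose = Css × CL × τ = 7.37 × 12.67 × 20.7 = 1933 mg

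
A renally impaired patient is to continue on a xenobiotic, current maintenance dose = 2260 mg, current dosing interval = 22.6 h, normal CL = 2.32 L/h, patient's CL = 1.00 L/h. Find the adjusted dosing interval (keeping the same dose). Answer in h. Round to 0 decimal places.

To keep the same average steady-state level, dosing rate must scale with clearance.
CL ratio = 1.00 / 2.32 = 0.4310
New interval (same dose) = 22.6 / 0.4310 = 52.44 h

52 h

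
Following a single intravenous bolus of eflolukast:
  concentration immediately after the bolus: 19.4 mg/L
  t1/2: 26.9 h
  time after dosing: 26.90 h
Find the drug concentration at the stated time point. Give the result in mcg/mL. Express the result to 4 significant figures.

9.700 mcg/mL

k = ln2 / t½ = 0.693147 / 26.9 = 0.02577 h⁻¹
t / t½ = 26.90 / 26.9 = 1 half-lives
C = C₀ × (1/2)^1 = 19.40 × 0.5000 = 9.700 mg/L
(9.700 mg/L = 9.700 mcg/mL)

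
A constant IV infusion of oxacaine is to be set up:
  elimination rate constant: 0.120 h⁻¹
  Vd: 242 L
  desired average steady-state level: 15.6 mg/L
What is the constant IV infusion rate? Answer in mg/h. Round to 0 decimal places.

CL = k × Vd = 0.1200 × 242 = 29.04 L/h
At steady state, infusion rate R₀ = Css × CL = 15.6 × 29.04 = 453.0 mg/h

453 mg/h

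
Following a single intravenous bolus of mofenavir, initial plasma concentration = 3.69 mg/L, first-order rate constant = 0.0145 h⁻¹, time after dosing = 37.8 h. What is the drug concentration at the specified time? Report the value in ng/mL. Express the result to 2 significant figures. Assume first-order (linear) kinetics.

C = C₀ · e^(−k·t) = 3.690 × e^(−0.01450 × 37.8)
  = 3.690 × 0.5780 = 2.133 mg/L
Convert: 2.133 mg/L × 1000 = 2133 ng/mL

2100 ng/mL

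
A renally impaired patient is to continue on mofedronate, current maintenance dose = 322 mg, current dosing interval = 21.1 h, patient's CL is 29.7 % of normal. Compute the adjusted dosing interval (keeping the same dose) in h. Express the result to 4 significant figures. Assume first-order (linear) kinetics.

To keep the same average steady-state level, dosing rate must scale with clearance.
CL ratio = 29.7 / 100 = 0.2970
New interval (same dose) = 21.1 / 0.2970 = 71.04 h

71.04 h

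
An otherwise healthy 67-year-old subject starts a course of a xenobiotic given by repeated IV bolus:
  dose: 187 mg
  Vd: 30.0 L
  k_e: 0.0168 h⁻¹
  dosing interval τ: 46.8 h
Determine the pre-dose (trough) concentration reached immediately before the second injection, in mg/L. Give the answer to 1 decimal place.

C₀ per dose = Dose / Vd = 187 / 30.0 = 6.233 mg/L
Fraction remaining after one interval: r = e^(−kτ) = e^(−0.01680 × 46.8) = 0.4556
Before dose 2, 1 dose has been given (aged 1τ).
C_trough = C₀ × r = 6.233 × 0.4556 = 2.840 mg/L

2.8 mg/L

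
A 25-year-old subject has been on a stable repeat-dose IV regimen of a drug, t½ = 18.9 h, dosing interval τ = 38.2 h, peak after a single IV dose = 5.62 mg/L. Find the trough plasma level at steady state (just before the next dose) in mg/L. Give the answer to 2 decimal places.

1.84 mg/L

k = ln2 / t½ = 0.693147 / 18.9 = 0.03667 h⁻¹
e^(−kτ) = e^(−0.03667 × 38.2) = 0.2464
Accumulation ratio R = 1 / (1 − e^(−kτ)) = 1 / (1 − 0.2464) = 1.327
Steady-state trough = C₀ × R × e^(−kτ) = 5.62 × 1.327 × 0.2464 = 1.838 mg/L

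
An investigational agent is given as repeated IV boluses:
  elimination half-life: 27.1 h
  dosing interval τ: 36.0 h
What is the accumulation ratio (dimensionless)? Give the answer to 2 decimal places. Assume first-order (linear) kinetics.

k = ln2 / t½ = 0.693147 / 27.1 = 0.02558 h⁻¹
e^(−kτ) = e^(−0.02558 × 36.0) = 0.3982
Accumulation ratio R = 1 / (1 − e^(−kτ)) = 1 / (1 − 0.3982) = 1.662

1.66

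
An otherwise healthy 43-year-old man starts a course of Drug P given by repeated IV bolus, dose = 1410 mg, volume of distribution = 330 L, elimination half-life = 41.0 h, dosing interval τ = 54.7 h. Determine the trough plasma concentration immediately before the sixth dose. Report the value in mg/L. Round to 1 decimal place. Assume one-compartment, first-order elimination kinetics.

2.8 mg/L

C₀ per dose = Dose / Vd = 1410 / 330 = 4.273 mg/L
k = ln2 / t½ = 0.693147 / 41.0 = 0.01691 h⁻¹
Fraction remaining after one interval: r = e^(−kτ) = e^(−0.01691 × 54.7) = 0.3965
Before dose 6, 5 doses have been given (aged 1τ, 2τ, 3τ, 4τ, 5τ).
C_trough = C₀ × (r + r² + … + r^5) = C₀ × r(1−r^5)/(1−r)
        = 4.273 × 0.3965 × (1 − 0.009800) / (1 − 0.3965) = 2.780 mg/L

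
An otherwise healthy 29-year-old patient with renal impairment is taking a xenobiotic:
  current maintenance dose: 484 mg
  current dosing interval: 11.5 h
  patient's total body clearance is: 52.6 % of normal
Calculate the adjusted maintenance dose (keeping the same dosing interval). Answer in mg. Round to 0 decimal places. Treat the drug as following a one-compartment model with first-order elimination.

To keep the same average steady-state level, dosing rate must scale with clearance.
CL ratio = 52.6 / 100 = 0.5260
New dose (same interval) = 484 × 0.5260 = 254.6 mg

255 mg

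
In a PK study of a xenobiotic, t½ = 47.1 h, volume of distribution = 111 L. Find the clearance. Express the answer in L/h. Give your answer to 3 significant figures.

1.63 L/h

k = ln2 / t½ = 0.693147 / 47.1 = 0.01472 h⁻¹
CL = k × Vd = 0.01472 × 111 = 1.634 L/h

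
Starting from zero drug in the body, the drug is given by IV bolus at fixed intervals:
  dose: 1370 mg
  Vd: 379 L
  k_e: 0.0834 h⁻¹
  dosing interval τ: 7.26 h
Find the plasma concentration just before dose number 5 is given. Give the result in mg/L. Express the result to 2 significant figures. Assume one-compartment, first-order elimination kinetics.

4.0 mg/L

C₀ per dose = Dose / Vd = 1370 / 379 = 3.615 mg/L
Fraction remaining after one interval: r = e^(−kτ) = e^(−0.08340 × 7.26) = 0.5458
Before dose 5, 4 doses have been given (aged 1τ, 2τ, 3τ, 4τ).
C_trough = C₀ × (r + r² + … + r^4) = C₀ × r(1−r^4)/(1−r)
        = 3.615 × 0.5458 × (1 − 0.08874) / (1 − 0.5458) = 3.959 mg/L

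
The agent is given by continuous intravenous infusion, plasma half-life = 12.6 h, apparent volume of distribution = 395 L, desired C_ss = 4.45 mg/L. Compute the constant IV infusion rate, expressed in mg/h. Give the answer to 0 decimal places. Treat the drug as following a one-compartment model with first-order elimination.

k = ln2 / t½ = 0.693147 / 12.6 = 0.05501 h⁻¹
CL = k × Vd = 0.05501 × 395 = 21.73 L/h
At steady state, infusion rate R₀ = Css × CL = 4.45 × 21.73 = 96.70 mg/h

97 mg/h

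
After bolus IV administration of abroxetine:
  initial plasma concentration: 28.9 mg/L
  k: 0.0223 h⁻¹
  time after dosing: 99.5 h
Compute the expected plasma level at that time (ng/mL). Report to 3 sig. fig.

3140 ng/mL

C = C₀ · e^(−k·t) = 28.90 × e^(−0.02230 × 99.5)
  = 28.90 × 0.1087 = 3.141 mg/L
Convert: 3.141 mg/L × 1000 = 3141 ng/mL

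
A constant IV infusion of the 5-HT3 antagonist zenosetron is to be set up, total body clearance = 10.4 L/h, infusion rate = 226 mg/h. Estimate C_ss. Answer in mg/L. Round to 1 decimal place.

21.7 mg/L

At steady state Css = R₀ / CL = 226 / 10.40 = 21.73 mg/L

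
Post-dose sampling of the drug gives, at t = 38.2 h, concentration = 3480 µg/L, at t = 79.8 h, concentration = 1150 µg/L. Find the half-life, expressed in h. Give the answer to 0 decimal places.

k = ln(C₁/C₂) / (t₂ − t₁) = ln(3480/1150) / (79.8 − 38.2)
  = 1.107 / 41.60 = 0.02661 h⁻¹
t½ = ln2 / k = 0.693147 / 0.02661 = 26.05 h

26 h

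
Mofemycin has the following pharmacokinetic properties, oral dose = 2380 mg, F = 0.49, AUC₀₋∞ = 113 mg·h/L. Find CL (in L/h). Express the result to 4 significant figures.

10.32 L/h

CL = F·Dose / AUC = 0.49 × 2380 / 113 = 10.32 L/h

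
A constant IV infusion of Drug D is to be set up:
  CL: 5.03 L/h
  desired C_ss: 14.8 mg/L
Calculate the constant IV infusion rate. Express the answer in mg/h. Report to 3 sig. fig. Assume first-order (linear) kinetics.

74.4 mg/h

At steady state, infusion rate R₀ = Css × CL = 14.8 × 5.030 = 74.44 mg/h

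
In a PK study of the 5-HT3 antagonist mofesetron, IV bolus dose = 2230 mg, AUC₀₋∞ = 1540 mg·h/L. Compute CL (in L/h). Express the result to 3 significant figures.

1.45 L/h

CL = Dose / AUC = 2230 / 1540 = 1.448 L/h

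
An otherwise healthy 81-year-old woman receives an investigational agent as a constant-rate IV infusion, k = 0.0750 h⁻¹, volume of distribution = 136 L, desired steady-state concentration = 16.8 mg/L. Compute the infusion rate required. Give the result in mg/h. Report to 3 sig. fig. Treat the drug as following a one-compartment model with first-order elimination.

171 mg/h

CL = k × Vd = 0.07500 × 136 = 10.20 L/h
At steady state, infusion rate R₀ = Css × CL = 16.8 × 10.20 = 171.4 mg/h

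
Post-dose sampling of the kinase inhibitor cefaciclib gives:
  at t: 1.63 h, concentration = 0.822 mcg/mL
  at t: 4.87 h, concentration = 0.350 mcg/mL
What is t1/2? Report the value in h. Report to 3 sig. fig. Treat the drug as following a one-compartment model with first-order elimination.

2.63 h

k = ln(C₁/C₂) / (t₂ − t₁) = ln(0.822/0.350) / (4.87 − 1.63)
  = 0.8538 / 3.240 = 0.2635 h⁻¹
t½ = ln2 / k = 0.693147 / 0.2635 = 2.631 h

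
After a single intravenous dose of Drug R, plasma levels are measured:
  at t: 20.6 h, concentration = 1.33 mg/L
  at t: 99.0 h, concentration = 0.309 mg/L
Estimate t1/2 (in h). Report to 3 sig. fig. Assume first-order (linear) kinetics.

k = ln(C₁/C₂) / (t₂ − t₁) = ln(1.33/0.309) / (99.0 − 20.6)
  = 1.460 / 78.40 = 0.01862 h⁻¹
t½ = ln2 / k = 0.693147 / 0.01862 = 37.23 h

37.2 h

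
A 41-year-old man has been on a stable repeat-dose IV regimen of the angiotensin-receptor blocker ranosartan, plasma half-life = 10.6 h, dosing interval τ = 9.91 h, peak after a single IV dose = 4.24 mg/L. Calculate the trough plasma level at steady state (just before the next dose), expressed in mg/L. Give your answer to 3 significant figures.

4.65 mg/L

k = ln2 / t½ = 0.693147 / 10.6 = 0.06539 h⁻¹
e^(−kτ) = e^(−0.06539 × 9.91) = 0.5231
Accumulation ratio R = 1 / (1 − e^(−kτ)) = 1 / (1 − 0.5231) = 2.097
Steady-state trough = C₀ × R × e^(−kτ) = 4.24 × 2.097 × 0.5231 = 4.651 mg/L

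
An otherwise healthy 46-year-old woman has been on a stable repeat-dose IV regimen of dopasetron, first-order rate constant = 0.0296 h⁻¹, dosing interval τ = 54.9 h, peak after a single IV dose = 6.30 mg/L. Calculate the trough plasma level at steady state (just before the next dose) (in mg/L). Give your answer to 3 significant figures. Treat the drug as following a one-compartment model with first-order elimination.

1.54 mg/L

e^(−kτ) = e^(−0.02960 × 54.9) = 0.1969
Accumulation ratio R = 1 / (1 − e^(−kτ)) = 1 / (1 − 0.1969) = 1.245
Steady-state trough = C₀ × R × e^(−kτ) = 6.30 × 1.245 × 0.1969 = 1.544 mg/L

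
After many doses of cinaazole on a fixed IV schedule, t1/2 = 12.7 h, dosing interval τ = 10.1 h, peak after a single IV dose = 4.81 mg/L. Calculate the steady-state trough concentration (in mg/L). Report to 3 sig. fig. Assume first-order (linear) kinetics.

6.54 mg/L

k = ln2 / t½ = 0.693147 / 12.7 = 0.05458 h⁻¹
e^(−kτ) = e^(−0.05458 × 10.1) = 0.5762
Accumulation ratio R = 1 / (1 − e^(−kτ)) = 1 / (1 − 0.5762) = 2.360
Steady-state trough = C₀ × R × e^(−kτ) = 4.81 × 2.360 × 0.5762 = 6.541 mg/L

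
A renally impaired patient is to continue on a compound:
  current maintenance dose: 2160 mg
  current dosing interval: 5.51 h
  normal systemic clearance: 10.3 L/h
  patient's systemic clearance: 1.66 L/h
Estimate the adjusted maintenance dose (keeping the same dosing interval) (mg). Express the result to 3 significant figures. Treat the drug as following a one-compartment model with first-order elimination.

To keep the same average steady-state level, dosing rate must scale with clearance.
CL ratio = 1.66 / 10.3 = 0.1612
New dose (same interval) = 2160 × 0.1612 = 348.2 mg

348 mg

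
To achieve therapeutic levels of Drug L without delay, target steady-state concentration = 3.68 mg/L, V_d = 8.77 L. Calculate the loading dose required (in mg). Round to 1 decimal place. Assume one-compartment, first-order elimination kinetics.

LD = Css × Vd = 3.68 × 8.77 = 32.27 mg

32.3 mg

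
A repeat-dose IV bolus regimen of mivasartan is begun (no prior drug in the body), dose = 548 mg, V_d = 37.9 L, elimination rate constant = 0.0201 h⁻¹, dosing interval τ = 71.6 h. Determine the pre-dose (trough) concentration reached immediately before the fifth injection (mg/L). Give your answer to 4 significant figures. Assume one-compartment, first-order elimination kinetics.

C₀ per dose = Dose / Vd = 548 / 37.9 = 14.46 mg/L
Fraction remaining after one interval: r = e^(−kτ) = e^(−0.02010 × 71.6) = 0.2371
Before dose 5, 4 doses have been given (aged 1τ, 2τ, 3τ, 4τ).
C_trough = C₀ × (r + r² + … + r^4) = C₀ × r(1−r^4)/(1−r)
        = 14.46 × 0.2371 × (1 − 0.003160) / (1 − 0.2371) = 4.480 mg/L

4.480 mg/L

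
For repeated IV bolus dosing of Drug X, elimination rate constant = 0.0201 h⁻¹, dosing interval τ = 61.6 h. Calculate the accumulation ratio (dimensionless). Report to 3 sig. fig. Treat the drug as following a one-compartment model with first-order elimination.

1.41

e^(−kτ) = e^(−0.02010 × 61.6) = 0.2899
Accumulation ratio R = 1 / (1 − e^(−kτ)) = 1 / (1 − 0.2899) = 1.408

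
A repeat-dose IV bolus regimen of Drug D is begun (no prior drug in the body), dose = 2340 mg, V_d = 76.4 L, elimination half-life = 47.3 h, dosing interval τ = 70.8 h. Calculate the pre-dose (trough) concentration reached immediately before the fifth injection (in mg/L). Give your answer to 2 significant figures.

C₀ per dose = Dose / Vd = 2340 / 76.4 = 30.63 mg/L
k = ln2 / t½ = 0.693147 / 47.3 = 0.01465 h⁻¹
Fraction remaining after one interval: r = e^(−kτ) = e^(−0.01465 × 70.8) = 0.3544
Before dose 5, 4 doses have been given (aged 1τ, 2τ, 3τ, 4τ).
C_trough = C₀ × (r + r² + … + r^4) = C₀ × r(1−r^4)/(1−r)
        = 30.63 × 0.3544 × (1 − 0.01578) / (1 − 0.3544) = 16.55 mg/L

17 mg/L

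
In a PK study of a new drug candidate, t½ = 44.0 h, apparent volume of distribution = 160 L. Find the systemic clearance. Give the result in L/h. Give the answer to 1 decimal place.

2.5 L/h

k = ln2 / t½ = 0.693147 / 44.0 = 0.01575 h⁻¹
CL = k × Vd = 0.01575 × 160 = 2.520 L/h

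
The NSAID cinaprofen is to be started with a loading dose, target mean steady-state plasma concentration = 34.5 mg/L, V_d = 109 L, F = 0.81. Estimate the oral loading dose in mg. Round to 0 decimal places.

4643 mg

LD = Css × Vd / F = 34.5 × 109 / 0.81 = 4643 mg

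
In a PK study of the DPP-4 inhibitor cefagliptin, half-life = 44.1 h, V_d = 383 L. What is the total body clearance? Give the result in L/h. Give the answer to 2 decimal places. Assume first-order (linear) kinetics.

k = ln2 / t½ = 0.693147 / 44.1 = 0.01572 h⁻¹
CL = k × Vd = 0.01572 × 383 = 6.021 L/h

6.02 L/h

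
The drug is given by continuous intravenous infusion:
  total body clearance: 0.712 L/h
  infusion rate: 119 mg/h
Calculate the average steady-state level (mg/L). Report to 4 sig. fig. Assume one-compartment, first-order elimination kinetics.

167.1 mg/L

At steady state Css = R₀ / CL = 119 / 0.7120 = 167.1 mg/L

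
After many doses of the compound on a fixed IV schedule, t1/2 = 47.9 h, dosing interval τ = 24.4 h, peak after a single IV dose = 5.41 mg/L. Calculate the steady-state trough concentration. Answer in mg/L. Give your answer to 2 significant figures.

13 mg/L

k = ln2 / t½ = 0.693147 / 47.9 = 0.01447 h⁻¹
e^(−kτ) = e^(−0.01447 × 24.4) = 0.7025
Accumulation ratio R = 1 / (1 − e^(−kτ)) = 1 / (1 − 0.7025) = 3.361
Steady-state trough = C₀ × R × e^(−kτ) = 5.41 × 3.361 × 0.7025 = 12.77 mg/L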